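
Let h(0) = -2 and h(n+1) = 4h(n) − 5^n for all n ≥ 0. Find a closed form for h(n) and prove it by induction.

Claim: h(n) = -4^n − 5^n.

Base case: h(0) = -2, and -4^0 − 5^0 = -1 − 1 = -2.
Assume h(m) = -4^m − 5^m for some m ≥ 0.
Then h(m+1) = 4h(m) − 5^m = 4·(-4^m − 5^m) − 5^m = -4^{m+1} − 4·5^m − 5^m = -4^{m+1} − 5·5^m = -4^{m+1} − 5^{m+1}.
This completes the inductive step, so h(n) = -4^n − 5^n for all n ≥ 0.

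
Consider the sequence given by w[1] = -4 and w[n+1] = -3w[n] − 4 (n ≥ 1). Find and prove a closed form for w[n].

Claim: w[n] = (-3)^n − 1.

Base case: w[1] = -4, and (-3)^1 − 1 = -3 − 1 = -4.
Assume w[m] = (-3)^m − 1 for some m ≥ 1.
Then w[m+1] = -3w[m] − 4 = -3·((-3)^m − 1) − 4 = -3·(-3)^m + 3 − 4 = (-3)^{m+1} − 1.
Hence w[n] = (-3)^n − 1 for every n ≥ 1, by induction.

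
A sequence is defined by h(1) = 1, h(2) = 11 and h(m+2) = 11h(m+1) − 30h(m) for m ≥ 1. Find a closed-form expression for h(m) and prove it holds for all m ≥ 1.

Claim: h(m) = -5^m + 6^m.

Base cases: h(1) = 1 and -5^1 + 6^1 = 1; h(2) = 11 and -5^2 + 6^2 = 11.
Assume h(j) = -5^j + 6^j for all 1 ≤ j ≤ r, where r ≥ 2.
Then h(r+1) = 11h(r) − 30h(r−1) = 11·(-5^r + 6^r) − 30·(-5^{r−1} + 6^{r−1}) = -(11·5 − 30)5^{r−1} + (11·6 − 30)6^{r−1} = -25·5^{r−1} + 36·6^{r−1} = -5^{r+1} + 6^{r+1}.
So the formula holds for r+1, and by strong induction h(m) = -5^m + 6^m for all m ≥ 1.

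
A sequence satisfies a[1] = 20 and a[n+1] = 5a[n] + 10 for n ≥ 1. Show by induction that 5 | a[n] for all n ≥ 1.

Base case: a[1] = 20 = 5·4, so 5 | a[1].
Assume 5 | a[m], so a[m] = 5t for some integer t.
Then a[m+1] = 5a[m] + 10 = 5·(5t) + 10 = 5(5t + 2), so 5 | a[m+1].
Hence 5 | a[n] for every n ≥ 1, by induction.

5 | a[n]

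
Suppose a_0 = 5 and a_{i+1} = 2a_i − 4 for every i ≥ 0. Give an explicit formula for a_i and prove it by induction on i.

Claim: a_i = 2^i + 4.

Base case: a_0 = 5, and 2^0 + 4 = 1 + 4 = 5.
Assume a_m = 2^m + 4 for some m ≥ 0.
Then a_{m+1} = 2a_m − 4 = 2·(2^m + 4) − 4 = 2^{m+1} + 8 − 4 = 2^{m+1} + 4.
This completes the inductive step, so a_i = 2^i + 4 for all i ≥ 0.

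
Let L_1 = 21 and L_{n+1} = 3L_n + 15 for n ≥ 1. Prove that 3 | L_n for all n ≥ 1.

Base case: L_1 = 21 = 3·7, so 3 | L_1.
Assume 3 | L_m, so L_m = 3t for some integer t.
Then L_{m+1} = 3L_m + 15 = 3·(3t) + 15 = 3(3t + 5), so 3 | L_{m+1}.
So the property holds for m+1, and by induction 3 | L_n for all n ≥ 1.

3 | L_n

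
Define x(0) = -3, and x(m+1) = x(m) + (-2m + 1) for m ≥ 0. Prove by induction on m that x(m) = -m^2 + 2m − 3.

Base case: x(0) = -3, and -0^2 + 2·0 − 3 = -3.
Assume x(j) = -j^2 + 2j − 3.
Then x(j+1) = x(j) + (-2j + 1) = (-j^2 + 2j − 3) + (-2j + 1) = -j^2 − 2,
and -(j+1)^2 + 2·(j+1) − 3 = -j^2 − 2.
Hence x(m) = -m^2 + 2m − 3 for every m ≥ 0, by induction.

x(m) = -m^2 + 2m − 3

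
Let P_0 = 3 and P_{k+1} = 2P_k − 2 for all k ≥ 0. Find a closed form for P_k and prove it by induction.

Claim: P_k = 2^k + 2.

Base case: P_0 = 3, and 2^0 + 2 = 1 + 2 = 3.
Assume P_r = 2^r + 2 for some r ≥ 0.
Then P_{r+1} = 2P_r − 2 = 2·(2^r + 2) − 2 = 2^{r+1} + 4 − 2 = 2^{r+1} + 2.
This completes the inductive step, so P_k = 2^k + 2 for all k ≥ 0.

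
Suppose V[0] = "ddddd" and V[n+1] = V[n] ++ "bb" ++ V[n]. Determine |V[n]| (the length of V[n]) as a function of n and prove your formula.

Claim: |V[n]| = 7·2^n − 2.

Base case: |V[0]| = 5, and 7·2^0 − 2 = 5.
Assume |V[r]| = 7·2^r − 2.
Then |V[r+1]| = |V[r]| + 2 + |V[r]| = 2|V[r]| + 2 = 2(7·2^r − 2) + 2 = 7·2^{r+1} − 4 + 2 = 7·2^{r+1} − 2.
Hence |V[n]| = 7·2^n − 2 for every n ≥ 0, by induction.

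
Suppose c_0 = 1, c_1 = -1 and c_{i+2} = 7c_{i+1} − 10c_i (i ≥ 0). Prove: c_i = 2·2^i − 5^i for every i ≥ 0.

Base cases: c_0 = 1 and 2·2^0 − 5^0 = 1; c_1 = -1 and 2·2^1 − 5^1 = -1.
Assume c_t = 2·2^t − 5^t for all 0 ≤ t ≤ j, where j ≥ 1.
Then c_{j+1} = 7c_j − 10c_{j−1} = 7·(2·2^j − 5^j) − 10·(2·2^{j−1} − 5^{j−1}) = 2·(7·2 − 10)2^{j−1} − (7·5 − 10)5^{j−1} = 8·2^{j−1} − 25·5^{j−1} = 2·2^{j+1} − 5^{j+1}.
So the formula holds for j+1, and by strong induction c_i = 2·2^i − 5^i for all i ≥ 0.

c_i = 2·2^i − 5^i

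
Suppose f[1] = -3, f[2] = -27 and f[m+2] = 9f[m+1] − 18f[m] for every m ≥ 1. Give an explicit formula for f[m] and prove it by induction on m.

Claim: f[m] = 3^m − 6^m.

Base cases: f[1] = -3 and 3^1 − 6^1 = -3; f[2] = -27 and 3^2 − 6^2 = -27.
Assume f[i] = 3^i − 6^i for all 1 ≤ i ≤ j, where j ≥ 2.
Then f[j+1] = 9f[j] − 18f[j−1] = 9·(3^j − 6^j) − 18·(3^{j−1} − 6^{j−1}) = (9·3 − 18)3^{j−1} − (9·6 − 18)6^{j−1} = 9·3^{j−1} − 36·6^{j−1} = 3^{j+1} − 6^{j+1}.
This completes the inductive step, so f[m] = 3^m − 6^m for all m ≥ 1.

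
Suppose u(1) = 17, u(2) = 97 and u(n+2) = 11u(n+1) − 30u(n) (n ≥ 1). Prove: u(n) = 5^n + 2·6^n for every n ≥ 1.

Base cases: u(1) = 17 and 5^1 + 2·6^1 = 17; u(2) = 97 and 5^2 + 2·6^2 = 97.
Assume u(j) = 5^j + 2·6^j for all 1 ≤ j ≤ m, where m ≥ 2.
Then u(m+1) = 11u(m) − 30u(m−1) = 11·(5^m + 2·6^m) − 30·(5^{m−1} + 2·6^{m−1}) = (11·5 − 30)5^{m−1} + 2·(11·6 − 30)6^{m−1} = 25·5^{m−1} + 72·6^{m−1} = 5^{m+1} + 2·6^{m+1}.
Hence u(n) = 5^n + 2·6^n for every n ≥ 1, by strong induction.

u(n) = 5^n + 2·6^n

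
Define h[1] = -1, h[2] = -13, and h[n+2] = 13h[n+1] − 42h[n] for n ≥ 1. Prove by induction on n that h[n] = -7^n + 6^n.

Base cases: h[1] = -1 and -7^1 + 6^1 = -1; h[2] = -13 and -7^2 + 6^2 = -13.
Assume h[j] = -7^j + 6^j for all 1 ≤ j ≤ k, where k ≥ 2.
Then h[k+1] = 13h[k] − 42h[k−1] = 13·(-7^k + 6^k) − 42·(-7^{k−1} + 6^{k−1}) = -(13·7 − 42)7^{k−1} + (13·6 − 42)6^{k−1} = -49·7^{k−1} + 36·6^{k−1} = -7^{k+1} + 6^{k+1}.
By strong induction, h[n] = -7^n + 6^n for all n ≥ 1.

h[n] = -7^n + 6^n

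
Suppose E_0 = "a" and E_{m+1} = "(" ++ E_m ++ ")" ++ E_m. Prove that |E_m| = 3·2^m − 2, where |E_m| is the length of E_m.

Base case: |E_0| = 1, and 3·2^0 − 2 = 1.
Assume |E_k| = 3·2^k − 2.
Then |E_{k+1}| = 1 + |E_k| + 1 + |E_k| = 2|E_k| + 2 = 2(3·2^k − 2) + 2 = 3·2^{k+1} − 4 + 2 = 3·2^{k+1} − 2.
This completes the inductive step, so |E_m| = 3·2^m − 2 for all m ≥ 0.

|E_m| = 3·2^m − 2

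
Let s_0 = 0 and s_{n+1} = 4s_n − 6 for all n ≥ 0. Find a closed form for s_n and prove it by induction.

Claim: s_n = -2·4^n + 2.

Base case: s_0 = 0, and -2·4^0 + 2 = -2 + 2 = 0.
Assume s_j = -2·4^j + 2 for some j ≥ 0.
Then s_{j+1} = 4s_j − 6 = 4·(-2·4^j + 2) − 6 = -8·4^j + 8 − 6 = -2·4^{j+1} + 2.
So the formula holds for j+1, and by induction s_n = -2·4^n + 2 for all n ≥ 0.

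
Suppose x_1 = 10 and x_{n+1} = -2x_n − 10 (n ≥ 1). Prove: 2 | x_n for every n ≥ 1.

Base case: x_1 = 10 = 2·5, so 2 | x_1.
Assume 2 | x_k, so x_k = 2t for some integer t.
Then x_{k+1} = -2x_k − 10 = -2·(2t) − 10 = 2(-2t − 5), so 2 | x_{k+1}.
So the property holds for k+1, and by induction 2 | x_n for all n ≥ 1.

2 | x_n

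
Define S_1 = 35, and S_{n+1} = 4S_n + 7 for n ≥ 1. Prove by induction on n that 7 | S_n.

Base case: S_1 = 35 = 7·5, so 7 | S_1.
Assume 7 | S_m, so S_m = 7t for some integer t.
Then S_{m+1} = 4S_m + 7 = 4·(7t) + 7 = 7(4t + 1), so 7 | S_{m+1}.
Hence 7 | S_n for every n ≥ 1, by induction.

7 | S_n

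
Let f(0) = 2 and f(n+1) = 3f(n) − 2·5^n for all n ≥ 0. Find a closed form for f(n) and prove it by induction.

Claim: f(n) = 3·3^n − 5^n.

Base case: f(0) = 2, and 3·3^0 − 5^0 = 3 − 1 = 2.
Assume f(j) = 3·3^j − 5^j for some j ≥ 0.
Then f(j+1) = 3f(j) − 2·5^j = 3·(3·3^j − 5^j) − 2·5^j = 3·3^{j+1} − 3·5^j − 2·5^j = 3·3^{j+1} − 5·5^j = 3·3^{j+1} − 5^{j+1}.
By induction, f(n) = 3·3^n − 5^n for all n ≥ 0.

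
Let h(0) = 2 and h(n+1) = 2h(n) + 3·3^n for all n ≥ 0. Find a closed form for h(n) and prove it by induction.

Claim: h(n) = -2^n + 3·3^n.

Base case: h(0) = 2, and -2^0 + 3·3^0 = -1 + 3 = 2.
Assume h(k) = -2^k + 3·3^k for some k ≥ 0.
Then h(k+1) = 2h(k) + 3·3^k = 2·(-2^k + 3·3^k) + 3·3^k = -2^{k+1} + 6·3^k + 3·3^k = -2^{k+1} + 9·3^k = -2^{k+1} + 3·3^{k+1}.
So the formula holds for k+1, and by induction h(n) = -2^n + 3·3^n for all n ≥ 0.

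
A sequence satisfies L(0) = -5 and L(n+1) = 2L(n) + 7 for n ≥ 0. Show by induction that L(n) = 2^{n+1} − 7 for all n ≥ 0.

Base case: L(0) = -5, and 2^{0+1} − 7 = 2 − 7 = -5.
Assume L(k) = 2^{k+1} − 7 for some k ≥ 0.
Then L(k+1) = 2L(k) + 7 = 2·(2^{k+1} − 7) + 7 = 2^{k+2} − 14 + 7 = 2^{k+2} − 7.
So the formula holds for k+1, and by induction L(n) = 2^{n+1} − 7 for all n ≥ 0.

L(n) = 2^{n+1} − 7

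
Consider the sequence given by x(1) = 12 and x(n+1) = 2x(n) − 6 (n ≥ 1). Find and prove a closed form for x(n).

Claim: x(n) = 3·2^n + 6.

Base case: x(1) = 12, and 3·2^1 + 6 = 6 + 6 = 12.
Assume x(m) = 3·2^m + 6 for some m ≥ 1.
Then x(m+1) = 2x(m) − 6 = 2·(3·2^m + 6) − 6 = 6·2^m + 12 − 6 = 3·2^{m+1} + 6.
Hence x(n) = 3·2^n + 6 for every n ≥ 1, by induction.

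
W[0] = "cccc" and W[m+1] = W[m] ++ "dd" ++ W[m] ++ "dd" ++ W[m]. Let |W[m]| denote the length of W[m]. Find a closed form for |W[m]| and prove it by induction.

Claim: |W[m]| = 6·3^m − 2.

Base case: |W[0]| = 4, and 6·3^0 − 2 = 4.
Assume |W[r]| = 6·3^r − 2.
Then |W[r+1]| = 3|W[r]| + 4 = 3(6·3^r − 2) + 4 = 6·3^{r+1} − 6 + 4 = 6·3^{r+1} − 2.
By induction, |W[m]| = 6·3^m − 2 for all m ≥ 0.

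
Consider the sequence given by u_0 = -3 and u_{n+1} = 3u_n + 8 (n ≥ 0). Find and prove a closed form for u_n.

Claim: u_n = 3^n − 4.

Base case: u_0 = -3, and 3^0 − 4 = 1 − 4 = -3.
Assume u_m = 3^m − 4 for some m ≥ 0.
Then u_{m+1} = 3u_m + 8 = 3·(3^m − 4) + 8 = 3^{m+1} − 12 + 8 = 3^{m+1} − 4.
So the formula holds for m+1, and by induction u_n = 3^n − 4 for all n ≥ 0.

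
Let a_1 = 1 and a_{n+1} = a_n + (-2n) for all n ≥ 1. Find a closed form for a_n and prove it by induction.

Claim: a_n = -n^2 + n + 1.

Base case: a_1 = 1, and -1^2 + 1 + 1 = 1.
Assume a_j = -j^2 + j + 1.
Then a_{j+1} = a_j + (-2j) = (-j^2 + j + 1) + (-2j) = -j^2 − j + 1,
and -(j+1)^2 + (j+1) + 1 = -j^2 − j + 1.
Hence a_n = -n^2 + n + 1 for every n ≥ 1, by induction.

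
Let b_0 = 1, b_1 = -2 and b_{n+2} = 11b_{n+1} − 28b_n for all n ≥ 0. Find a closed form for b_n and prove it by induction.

Claim: b_n = 3·4^n − 2·7^n.

Base cases: b_0 = 1 and 3·4^0 − 2·7^0 = 1; b_1 = -2 and 3·4^1 − 2·7^1 = -2.
Assume b_j = 3·4^j − 2·7^j for all 0 ≤ j ≤ r, where r ≥ 1.
Then b_{r+1} = 11b_r − 28b_{r−1} = 11·(3·4^r − 2·7^r) − 28·(3·4^{r−1} − 2·7^{r−1}) = 3·(11·4 − 28)4^{r−1} − 2·(11·7 − 28)7^{r−1} = 48·4^{r−1} − 98·7^{r−1} = 3·4^{r+1} − 2·7^{r+1}.
So the formula holds for r+1, and by strong induction b_n = 3·4^n − 2·7^n for all n ≥ 0.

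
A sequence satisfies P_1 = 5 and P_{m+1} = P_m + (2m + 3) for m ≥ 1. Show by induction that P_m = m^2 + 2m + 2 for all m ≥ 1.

Base case: P_1 = 5, and 1^2 + 2·1 + 2 = 5.
Assume P_k = k^2 + 2k + 2.
Then P_{k+1} = P_k + (2k + 3) = (k^2 + 2k + 2) + (2k + 3) = k^2 + 4k + 5,
and (k+1)^2 + 2·(k+1) + 2 = k^2 + 4k + 5.
This completes the inductive step, so P_m = m^2 + 2m + 2 for all m ≥ 1.

P_m = m^2 + 2m + 2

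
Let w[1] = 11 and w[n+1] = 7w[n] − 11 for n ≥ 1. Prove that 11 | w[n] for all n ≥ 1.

Base case: w[1] = 11 = 11·1, so 11 | w[1].
Assume 11 | w[j], so w[j] = 11t for some integer t.
Then w[j+1] = 7w[j] − 11 = 7·(11t) − 11 = 11(7t − 1), so 11 | w[j+1].
This completes the inductive step, so 11 | w[n] for all n ≥ 1.

11 | w[n]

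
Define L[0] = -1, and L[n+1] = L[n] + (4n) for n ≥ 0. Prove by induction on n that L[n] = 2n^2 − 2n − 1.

Base case: L[0] = -1, and 2·0^2 − 2·0 − 1 = -1.
Assume L[m] = 2m^2 − 2m − 1.
Then L[m+1] = L[m] + (4m) = (2m^2 − 2m − 1) + (4m) = 2m^2 + 2m − 1,
and 2·(m+1)^2 − 2·(m+1) − 1 = 2m^2 + 2m − 1.
By induction, L[n] = 2n^2 − 2n − 1 for all n ≥ 0.

L[n] = 2n^2 − 2n − 1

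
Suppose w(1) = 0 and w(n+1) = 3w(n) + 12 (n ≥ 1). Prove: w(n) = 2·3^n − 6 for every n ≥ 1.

Base case: w(1) = 0, and 2·3^1 − 6 = 6 − 6 = 0.
Assume w(k) = 2·3^k − 6 for some k ≥ 1.
Then w(k+1) = 3w(k) + 12 = 3·(2·3^k − 6) + 12 = 6·3^k − 18 + 12 = 2·3^{k+1} − 6.
By induction, w(n) = 2·3^n − 6 for all n ≥ 1.

w(n) = 2·3^n − 6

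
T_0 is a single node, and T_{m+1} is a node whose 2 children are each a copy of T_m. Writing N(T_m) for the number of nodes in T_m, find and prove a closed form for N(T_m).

Claim: N(T_m) = 2^{m+1} − 1.

Base case: N(T_0) = 1, and 2^{0+1} − 1 = 1.
Assume N(T_k) = 2^{k+1} − 1.
Then N(T_{k+1}) = 1 + 2N(T_k) = 1 + 2(2^{k+1} − 1) = 2^{k+2} − 2 + 1 = 2^{k+2} − 1.
By induction, N(T_m) = 2^{m+1} − 1 for all m ≥ 0.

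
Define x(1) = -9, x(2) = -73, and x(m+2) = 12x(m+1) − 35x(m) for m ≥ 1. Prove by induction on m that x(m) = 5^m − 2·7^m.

Base cases: x(1) = -9 and 5^1 − 2·7^1 = -9; x(2) = -73 and 5^2 − 2·7^2 = -73.
Assume x(i) = 5^i − 2·7^i for all 1 ≤ i ≤ j, where j ≥ 2.
Then x(j+1) = 12x(j) − 35x(j−1) = 12·(5^j − 2·7^j) − 35·(5^{j−1} − 2·7^{j−1}) = (12·5 − 35)5^{j−1} − 2·(12·7 − 35)7^{j−1} = 25·5^{j−1} − 98·7^{j−1} = 5^{j+1} − 2·7^{j+1}.
Hence x(m) = 5^m − 2·7^m for every m ≥ 1, by strong induction.

x(m) = 5^m − 2·7^m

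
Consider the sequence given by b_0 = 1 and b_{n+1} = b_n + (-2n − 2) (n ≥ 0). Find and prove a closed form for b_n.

Claim: b_n = -n^2 − n + 1.

Base case: b_0 = 1, and -0^2 − 0 + 1 = 1.
Assume b_r = -r^2 − r + 1.
Then b_{r+1} = b_r + (-2r − 2) = (-r^2 − r + 1) + (-2r − 2) = -r^2 − 3r − 1,
and -(r+1)^2 − (r+1) + 1 = -r^2 − 3r − 1.
Hence b_n = -n^2 − n + 1 for every n ≥ 0, by induction.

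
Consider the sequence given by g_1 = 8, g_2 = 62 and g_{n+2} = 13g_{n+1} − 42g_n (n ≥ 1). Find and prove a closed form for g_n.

Claim: g_n = -6^n + 2·7^n.

Base cases: g_1 = 8 and -6^1 + 2·7^1 = 8; g_2 = 62 and -6^2 + 2·7^2 = 62.
Assume g_j = -6^j + 2·7^j for all 1 ≤ j ≤ r, where r ≥ 2.
Then g_{r+1} = 13g_r − 42g_{r−1} = 13·(-6^r + 2·7^r) − 42·(-6^{r−1} + 2·7^{r−1}) = -(13·6 − 42)6^{r−1} + 2·(13·7 − 42)7^{r−1} = -36·6^{r−1} + 98·7^{r−1} = -6^{r+1} + 2·7^{r+1}.
So the formula holds for r+1, and by strong induction g_n = -6^n + 2·7^n for all n ≥ 1.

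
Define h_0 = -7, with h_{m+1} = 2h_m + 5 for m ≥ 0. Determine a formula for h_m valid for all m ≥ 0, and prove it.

Claim: h_m = -2^{m+1} − 5.

Base case: h_0 = -7, and -2^{0+1} − 5 = -2 − 5 = -7.
Assume h_r = -2^{r+1} − 5 for some r ≥ 0.
Then h_{r+1} = 2h_r + 5 = 2·(-2^{r+1} − 5) + 5 = -2^{r+2} − 10 + 5 = -2^{r+2} − 5.
Hence h_m = -2^{m+1} − 5 for every m ≥ 0, by induction.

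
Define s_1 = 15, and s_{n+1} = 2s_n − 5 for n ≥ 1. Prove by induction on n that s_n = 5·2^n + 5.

Base case: s_1 = 15, and 5·2^1 + 5 = 10 + 5 = 15.
Assume s_j = 5·2^j + 5 for some j ≥ 1.
Then s_{j+1} = 2s_j − 5 = 2·(5·2^j + 5) − 5 = 10·2^j + 10 − 5 = 5·2^{j+1} + 5.
So the formula holds for j+1, and by induction s_n = 5·2^n + 5 for all n ≥ 1.

s_n = 5·2^n + 5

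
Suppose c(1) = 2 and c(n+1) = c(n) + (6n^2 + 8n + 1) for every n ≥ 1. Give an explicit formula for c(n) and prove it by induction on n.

Claim: c(n) = 2n^3 + n^2 − 2n + 1.

Base case: c(1) = 2, and 2·1^3 + 1^2 − 2·1 + 1 = 2.
Assume c(r) = 2r^3 + r^2 − 2r + 1.
Then c(r+1) = c(r) + (6r^2 + 8r + 1) = (2r^3 + r^2 − 2r + 1) + (6r^2 + 8r + 1) = 2r^3 + 7r^2 + 6r + 2,
and 2·(r+1)^3 + (r+1)^2 − 2·(r+1) + 1 = 2r^3 + 7r^2 + 6r + 2.
This completes the inductive step, so c(n) = 2n^3 + n^2 − 2n + 1 for all n ≥ 1.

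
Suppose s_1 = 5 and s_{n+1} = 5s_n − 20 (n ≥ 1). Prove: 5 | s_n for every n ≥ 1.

Base case: s_1 = 5 = 5·1, so 5 | s_1.
Assume 5 | s_r, so s_r = 5t for some integer t.
Then s_{r+1} = 5s_r − 20 = 5·(5t) − 20 = 5(5t − 4), so 5 | s_{r+1}.
This completes the inductive step, so 5 | s_n for all n ≥ 1.

5 | s_n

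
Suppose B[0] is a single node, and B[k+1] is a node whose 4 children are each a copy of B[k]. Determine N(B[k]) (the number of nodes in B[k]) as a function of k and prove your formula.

Claim: N(B[k]) = (4^{k+1} − 1)/3.

Base case: N(B[0]) = 1, and (4^{0+1} − 1)/3 = 1.
Assume N(B[m]) = (4^{m+1} − 1)/3.
Then N(B[m+1]) = 1 + 4N(B[m]) = 1 + 4·(4^{m+1} − 1)/3 = 1 + (4^{m+2} − 4)/3 = (3 + 4^{m+2} − 4)/3 = (4^{m+2} − 1)/3.
Hence N(B[k]) = (4^{k+1} − 1)/3 for every k ≥ 0, by induction.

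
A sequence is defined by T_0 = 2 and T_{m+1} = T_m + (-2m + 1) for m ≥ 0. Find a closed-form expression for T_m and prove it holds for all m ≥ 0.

Claim: T_m = -m^2 + 2m + 2.

Base case: T_0 = 2, and -0^2 + 2·0 + 2 = 2.
Assume T_j = -j^2 + 2j + 2.
Then T_{j+1} = T_j + (-2j + 1) = (-j^2 + 2j + 2) + (-2j + 1) = -j^2 + 3,
and -(j+1)^2 + 2·(j+1) + 2 = -j^2 + 3.
By induction, T_m = -m^2 + 2m + 2 for all m ≥ 0.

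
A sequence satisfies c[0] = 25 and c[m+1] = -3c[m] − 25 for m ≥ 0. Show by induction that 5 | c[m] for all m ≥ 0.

Base case: c[0] = 25 = 5·5, so 5 | c[0].
Assume 5 | c[j], so c[j] = 5t for some integer t.
Then c[j+1] = -3c[j] − 25 = -3·(5t) − 25 = 5(-3t − 5), so 5 | c[j+1].
This completes the inductive step, so 5 | c[m] for all m ≥ 0.

5 | c[m]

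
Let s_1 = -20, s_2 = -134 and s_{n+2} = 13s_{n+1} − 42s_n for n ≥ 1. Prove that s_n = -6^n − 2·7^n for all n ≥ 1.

Base cases: s_1 = -20 and -6^1 − 2·7^1 = -20; s_2 = -134 and -6^2 − 2·7^2 = -134.
Assume s_i = -6^i − 2·7^i for all 1 ≤ i ≤ j, where j ≥ 2.
Then s_{j+1} = 13s_j − 42s_{j−1} = 13·(-6^j − 2·7^j) − 42·(-6^{j−1} − 2·7^{j−1}) = -(13·6 − 42)6^{j−1} − 2·(13·7 − 42)7^{j−1} = -36·6^{j−1} − 98·7^{j−1} = -6^{j+1} − 2·7^{j+1}.
This completes the inductive step, so s_n = -6^n − 2·7^n for all n ≥ 1.

s_n = -6^n − 2·7^n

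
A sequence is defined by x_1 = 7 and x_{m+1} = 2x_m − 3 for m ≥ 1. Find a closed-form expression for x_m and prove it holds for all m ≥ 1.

Claim: x_m = 2^{m+1} + 3.

Base case: x_1 = 7, and 2^{1+1} + 3 = 4 + 3 = 7.
Assume x_j = 2^{j+1} + 3 for some j ≥ 1.
Then x_{j+1} = 2x_j − 3 = 2·(2^{j+1} + 3) − 3 = 2^{j+2} + 6 − 3 = 2^{j+2} + 3.
By induction, x_m = 2^{m+1} + 3 for all m ≥ 1.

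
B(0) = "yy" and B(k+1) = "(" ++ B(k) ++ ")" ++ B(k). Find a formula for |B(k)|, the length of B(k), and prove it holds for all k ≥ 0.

Claim: |B(k)| = 2^{k+2} − 2.

Base case: |B(0)| = 2, and 2^{0+2} − 2 = 2.
Assume |B(r)| = 2^{r+2} − 2.
Then |B(r+1)| = 1 + |B(r)| + 1 + |B(r)| = 2|B(r)| + 2 = 2(2^{r+2} − 2) + 2 = 2^{r+3} − 4 + 2 = 2^{r+3} − 2.
Hence |B(k)| = 2^{k+2} − 2 for every k ≥ 0, by induction.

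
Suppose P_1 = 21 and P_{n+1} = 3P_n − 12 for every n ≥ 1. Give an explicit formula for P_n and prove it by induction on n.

Claim: P_n = 5·3^n + 6.

Base case: P_1 = 21, and 5·3^1 + 6 = 15 + 6 = 21.
Assume P_r = 5·3^r + 6 for some r ≥ 1.
Then P_{r+1} = 3P_r − 12 = 3·(5·3^r + 6) − 12 = 15·3^r + 18 − 12 = 5·3^{r+1} + 6.
Hence P_n = 5·3^n + 6 for every n ≥ 1, by induction.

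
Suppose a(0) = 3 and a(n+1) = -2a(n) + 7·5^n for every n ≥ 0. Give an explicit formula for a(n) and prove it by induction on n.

Claim: a(n) = 2·(-2)^n + 5^n.

Base case: a(0) = 3, and 2·(-2)^0 + 5^0 = 2 + 1 = 3.
Assume a(j) = 2·(-2)^j + 5^j for some j ≥ 0.
Then a(j+1) = -2a(j) + 7·5^j = -2·(2·(-2)^j + 5^j) + 7·5^j = 2·(-2)^{j+1} − 2·5^j + 7·5^j = 2·(-2)^{j+1} + 5·5^j = 2·(-2)^{j+1} + 5^{j+1}.
Hence a(n) = 2·(-2)^n + 5^n for every n ≥ 0, by induction.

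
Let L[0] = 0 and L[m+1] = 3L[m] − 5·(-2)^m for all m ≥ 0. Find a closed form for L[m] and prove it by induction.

Claim: L[m] = -3^m + (-2)^m.

Base case: L[0] = 0, and -3^0 + (-2)^0 = -1 + 1 = 0.
Assume L[j] = -3^j + (-2)^j for some j ≥ 0.
Then L[j+1] = 3L[j] − 5·(-2)^j = 3·(-3^j + (-2)^j) − 5·(-2)^j = -3^{j+1} + 3·(-2)^j − 5·(-2)^j = -3^{j+1} − 2·(-2)^j = -3^{j+1} + (-2)^{j+1}.
So the formula holds for j+1, and by induction L[m] = -3^m + (-2)^m for all m ≥ 0.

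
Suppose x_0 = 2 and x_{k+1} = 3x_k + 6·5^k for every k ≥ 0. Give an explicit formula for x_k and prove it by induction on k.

Claim: x_k = -3^k + 3·5^k.

Base case: x_0 = 2, and -3^0 + 3·5^0 = -1 + 3 = 2.
Assume x_j = -3^j + 3·5^j for some j ≥ 0.
Then x_{j+1} = 3x_j + 6·5^j = 3·(-3^j + 3·5^j) + 6·5^j = -3^{j+1} + 9·5^j + 6·5^j = -3^{j+1} + 15·5^j = -3^{j+1} + 3·5^{j+1}.
By induction, x_k = -3^k + 3·5^k for all k ≥ 0.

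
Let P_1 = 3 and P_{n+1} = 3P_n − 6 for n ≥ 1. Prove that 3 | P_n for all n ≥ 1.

Base case: P_1 = 3 = 3·1, so 3 | P_1.
Assume 3 | P_k, so P_k = 3t for some integer t.
Then P_{k+1} = 3P_k − 6 = 3·(3t) − 6 = 3(3t − 2), so 3 | P_{k+1}.
Hence 3 | P_n for every n ≥ 1, by induction.

3 | P_n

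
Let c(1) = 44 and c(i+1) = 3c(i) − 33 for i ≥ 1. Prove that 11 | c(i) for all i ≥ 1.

Base case: c(1) = 44 = 11·4, so 11 | c(1).
Assume 11 | c(r), so c(r) = 11t for some integer t.
Then c(r+1) = 3c(r) − 33 = 3·(11t) − 33 = 11(3t − 3), so 11 | c(r+1).
By induction, 11 | c(i) for all i ≥ 1.

11 | c(i)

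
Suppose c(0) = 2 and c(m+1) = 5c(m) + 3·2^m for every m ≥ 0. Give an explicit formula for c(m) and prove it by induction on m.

Claim: c(m) = 3·5^m − 2^m.

Base case: c(0) = 2, and 3·5^0 − 2^0 = 3 − 1 = 2.
Assume c(j) = 3·5^j − 2^j for some j ≥ 0.
Then c(j+1) = 5c(j) + 3·2^j = 5·(3·5^j − 2^j) + 3·2^j = 3·5^{j+1} − 5·2^j + 3·2^j = 3·5^{j+1} − 2·2^j = 3·5^{j+1} − 2^{j+1}.
This completes the inductive step, so c(m) = 3·5^m − 2^m for all m ≥ 0.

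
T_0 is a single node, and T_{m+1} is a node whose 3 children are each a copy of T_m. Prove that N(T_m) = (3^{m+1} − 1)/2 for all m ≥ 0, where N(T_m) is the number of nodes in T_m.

Base case: N(T_0) = 1, and (3^{0+1} − 1)/2 = 1.
Assume N(T_j) = (3^{j+1} − 1)/2.
Then N(T_{j+1}) = 1 + 3N(T_j) = 1 + 3·(3^{j+1} − 1)/2 = 1 + (3^{j+2} − 3)/2 = (2 + 3^{j+2} − 3)/2 = (3^{j+2} − 1)/2.
Hence N(T_m) = (3^{m+1} − 1)/2 for every m ≥ 0, by induction.

N(T_m) = (3^{m+1} − 1)/2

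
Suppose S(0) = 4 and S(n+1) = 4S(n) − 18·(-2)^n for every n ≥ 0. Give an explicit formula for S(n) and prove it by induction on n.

Claim: S(n) = 4^n + 3·(-2)^n.

Base case: S(0) = 4, and 4^0 + 3·(-2)^0 = 1 + 3 = 4.
Assume S(k) = 4^k + 3·(-2)^k for some k ≥ 0.
Then S(k+1) = 4S(k) − 18·(-2)^k = 4·(4^k + 3·(-2)^k) − 18·(-2)^k = 4^{k+1} + 12·(-2)^k − 18·(-2)^k = 4^{k+1} − 6·(-2)^k = 4^{k+1} + 3·(-2)^{k+1}.
This completes the inductive step, so S(n) = 4^n + 3·(-2)^n for all n ≥ 0.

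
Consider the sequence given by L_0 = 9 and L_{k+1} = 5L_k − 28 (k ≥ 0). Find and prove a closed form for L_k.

Claim: L_k = 2·5^k + 7.

Base case: L_0 = 9, and 2·5^0 + 7 = 2 + 7 = 9.
Assume L_m = 2·5^m + 7 for some m ≥ 0.
Then L_{m+1} = 5L_m − 28 = 5·(2·5^m + 7) − 28 = 10·5^m + 35 − 28 = 2·5^{m+1} + 7.
Hence L_k = 2·5^k + 7 for every k ≥ 0, by induction.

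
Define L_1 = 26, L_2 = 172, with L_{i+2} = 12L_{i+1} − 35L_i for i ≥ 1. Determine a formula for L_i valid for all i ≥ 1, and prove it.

Claim: L_i = 3·7^i + 5^i.

Base cases: L_1 = 26 and 3·7^1 + 5^1 = 26; L_2 = 172 and 3·7^2 + 5^2 = 172.
Assume L_t = 3·7^t + 5^t for all 1 ≤ t ≤ j, where j ≥ 2.
Then L_{j+1} = 12L_j − 35L_{j−1} = 12·(3·7^j + 5^j) − 35·(3·7^{j−1} + 5^{j−1}) = 3·(12·7 − 35)7^{j−1} + (12·5 − 35)5^{j−1} = 147·7^{j−1} + 25·5^{j−1} = 3·7^{j+1} + 5^{j+1}.
Hence L_i = 3·7^i + 5^i for every i ≥ 1, by strong induction.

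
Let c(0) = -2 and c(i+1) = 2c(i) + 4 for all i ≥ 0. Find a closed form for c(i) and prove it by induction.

Claim: c(i) = 2^{i+1} − 4.

Base case: c(0) = -2, and 2^{0+1} − 4 = 2 − 4 = -2.
Assume c(k) = 2^{k+1} − 4 for some k ≥ 0.
Then c(k+1) = 2c(k) + 4 = 2·(2^{k+1} − 4) + 4 = 2^{k+2} − 8 + 4 = 2^{k+2} − 4.
By induction, c(i) = 2^{i+1} − 4 for all i ≥ 0.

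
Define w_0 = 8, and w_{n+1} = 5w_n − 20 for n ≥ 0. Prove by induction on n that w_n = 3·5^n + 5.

Base case: w_0 = 8, and 3·5^0 + 5 = 3 + 5 = 8.
Assume w_j = 3·5^j + 5 for some j ≥ 0.
Then w_{j+1} = 5w_j − 20 = 5·(3·5^j + 5) − 20 = 15·5^j + 25 − 20 = 3·5^{j+1} + 5.
So the formula holds for j+1, and by induction w_n = 3·5^n + 5 for all n ≥ 0.

w_n = 3·5^n + 5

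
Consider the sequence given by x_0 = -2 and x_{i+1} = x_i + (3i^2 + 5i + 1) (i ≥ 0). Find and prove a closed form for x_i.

Claim: x_i = i^3 + i^2 − i − 2.

Base case: x_0 = -2, and 0^3 + 0^2 − 0 − 2 = -2.
Assume x_j = j^3 + j^2 − j − 2.
Then x_{j+1} = x_j + (3j^2 + 5j + 1) = (j^3 + j^2 − j − 2) + (3j^2 + 5j + 1) = j^3 + 4j^2 + 4j − 1,
and (j+1)^3 + (j+1)^2 − (j+1) − 2 = j^3 + 4j^2 + 4j − 1.
This completes the inductive step, so x_i = i^3 + i^2 − i − 2 for all i ≥ 0.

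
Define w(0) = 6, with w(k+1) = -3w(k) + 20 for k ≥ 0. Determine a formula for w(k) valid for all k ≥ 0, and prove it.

Claim: w(k) = (-3)^k + 5.

Base case: w(0) = 6, and (-3)^0 + 5 = 1 + 5 = 6.
Assume w(r) = (-3)^r + 5 for some r ≥ 0.
Then w(r+1) = -3w(r) + 20 = -3·((-3)^r + 5) + 20 = -3·(-3)^r − 15 + 20 = (-3)^{r+1} + 5.
So the formula holds for r+1, and by induction w(k) = (-3)^k + 5 for all k ≥ 0.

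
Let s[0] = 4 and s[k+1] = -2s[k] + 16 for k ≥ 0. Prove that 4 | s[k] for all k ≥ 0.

Base case: s[0] = 4 = 4·1, so 4 | s[0].
Assume 4 | s[j], so s[j] = 4t for some integer t.
Then s[j+1] = -2s[j] + 16 = -2·(4t) + 16 = 4(-2t + 4), so 4 | s[j+1].
Hence 4 | s[k] for every k ≥ 0, by induction.

4 | s[k]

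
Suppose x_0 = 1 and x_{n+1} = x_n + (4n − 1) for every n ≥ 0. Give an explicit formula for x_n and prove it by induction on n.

Claim: x_n = 2n^2 − 3n + 1.

Base case: x_0 = 1, and 2·0^2 − 3·0 + 1 = 1.
Assume x_r = 2r^2 − 3r + 1.
Then x_{r+1} = x_r + (4r − 1) = (2r^2 − 3r + 1) + (4r − 1) = 2r^2 + r,
and 2·(r+1)^2 − 3·(r+1) + 1 = 2r^2 + r.
This completes the inductive step, so x_n = 2n^2 − 3n + 1 for all n ≥ 0.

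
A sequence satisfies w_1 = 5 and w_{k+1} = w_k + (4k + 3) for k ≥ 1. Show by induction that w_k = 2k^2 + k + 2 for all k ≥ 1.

Base case: w_1 = 5, and 2·1^2 + 1 + 2 = 5.
Assume w_r = 2r^2 + r + 2.
Then w_{r+1} = w_r + (4r + 3) = (2r^2 + r + 2) + (4r + 3) = 2r^2 + 5r + 5,
and 2·(r+1)^2 + (r+1) + 2 = 2r^2 + 5r + 5.
By induction, w_k = 2k^2 + k + 2 for all k ≥ 1.

w_k = 2k^2 + k + 2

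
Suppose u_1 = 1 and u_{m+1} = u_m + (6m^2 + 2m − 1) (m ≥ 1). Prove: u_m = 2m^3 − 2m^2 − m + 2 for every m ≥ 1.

Base case: u_1 = 1, and 2·1^3 − 2·1^2 − 1 + 2 = 1.
Assume u_k = 2k^3 − 2k^2 − k + 2.
Then u_{k+1} = u_k + (6k^2 + 2k − 1) = (2k^3 − 2k^2 − k + 2) + (6k^2 + 2k − 1) = 2k^3 + 4k^2 + k + 1,
and 2·(k+1)^3 − 2·(k+1)^2 − (k+1) + 2 = 2k^3 + 4k^2 + k + 1.
Hence u_m = 2m^3 − 2m^2 − m + 2 for every m ≥ 1, by induction.

u_m = 2m^3 − 2m^2 − m + 2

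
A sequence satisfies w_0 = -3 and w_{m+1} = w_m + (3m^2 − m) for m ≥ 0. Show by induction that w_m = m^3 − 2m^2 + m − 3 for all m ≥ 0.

Base case: w_0 = -3, and 0^3 − 2·0^2 + 0 − 3 = -3.
Assume w_k = k^3 − 2k^2 + k − 3.
Then w_{k+1} = w_k + (3k^2 − k) = (k^3 − 2k^2 + k − 3) + (3k^2 − k) = k^3 + k^2 − 3,
and (k+1)^3 − 2·(k+1)^2 + (k+1) − 3 = k^3 + k^2 − 3.
By induction, w_m = m^3 − 2m^2 + m − 3 for all m ≥ 0.

w_m = m^3 − 2m^2 + m − 3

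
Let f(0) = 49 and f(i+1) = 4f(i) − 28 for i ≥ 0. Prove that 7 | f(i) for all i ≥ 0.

Base case: f(0) = 49 = 7·7, so 7 | f(0).
Assume 7 | f(j), so f(j) = 7t for some integer t.
Then f(j+1) = 4f(j) − 28 = 4·(7t) − 28 = 7(4t − 4), so 7 | f(j+1).
This completes the inductive step, so 7 | f(i) for all i ≥ 0.

7 | f(i)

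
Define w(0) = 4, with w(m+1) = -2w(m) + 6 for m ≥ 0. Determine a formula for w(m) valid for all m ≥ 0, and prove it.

Claim: w(m) = 2·(-2)^m + 2.

Base case: w(0) = 4, and 2·(-2)^0 + 2 = 2 + 2 = 4.
Assume w(r) = 2·(-2)^r + 2 for some r ≥ 0.
Then w(r+1) = -2w(r) + 6 = -2·(2·(-2)^r + 2) + 6 = -4·(-2)^r − 4 + 6 = 2·(-2)^{r+1} + 2.
This completes the inductive step, so w(m) = 2·(-2)^m + 2 for all m ≥ 0.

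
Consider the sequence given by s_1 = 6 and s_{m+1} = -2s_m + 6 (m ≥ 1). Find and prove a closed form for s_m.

Claim: s_m = -2·(-2)^m + 2.

Base case: s_1 = 6, and -2·(-2)^1 + 2 = 4 + 2 = 6.
Assume s_r = -2·(-2)^r + 2 for some r ≥ 1.
Then s_{r+1} = -2s_r + 6 = -2·(-2·(-2)^r + 2) + 6 = 4·(-2)^r − 4 + 6 = -2·(-2)^{r+1} + 2.
By induction, s_m = -2·(-2)^m + 2 for all m ≥ 1.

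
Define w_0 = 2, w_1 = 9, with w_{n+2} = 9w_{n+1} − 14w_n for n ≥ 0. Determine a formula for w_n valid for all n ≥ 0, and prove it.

Claim: w_n = 7^n + 2^n.

Base cases: w_0 = 2 and 7^0 + 2^0 = 2; w_1 = 9 and 7^1 + 2^1 = 9.
Assume w_j = 7^j + 2^j for all 0 ≤ j ≤ r, where r ≥ 1.
Then w_{r+1} = 9w_r − 14w_{r−1} = 9·(7^r + 2^r) − 14·(7^{r−1} + 2^{r−1}) = (9·7 − 14)7^{r−1} + (9·2 − 14)2^{r−1} = 49·7^{r−1} + 4·2^{r−1} = 7^{r+1} + 2^{r+1}.
So the formula holds for r+1, and by strong induction w_n = 7^n + 2^n for all n ≥ 0.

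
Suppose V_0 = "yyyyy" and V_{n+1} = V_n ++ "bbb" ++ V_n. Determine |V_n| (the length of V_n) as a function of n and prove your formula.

Claim: |V_n| = 2^{n+3} − 3.

Base case: |V_0| = 5, and 2^{0+3} − 3 = 5.
Assume |V_k| = 2^{k+3} − 3.
Then |V_{k+1}| = |V_k| + 3 + |V_k| = 2|V_k| + 3 = 2(2^{k+3} − 3) + 3 = 2^{k+1+3} − 6 + 3 = 2^{k+1+3} − 3.
By induction, |V_n| = 2^{n+3} − 3 for all n ≥ 0.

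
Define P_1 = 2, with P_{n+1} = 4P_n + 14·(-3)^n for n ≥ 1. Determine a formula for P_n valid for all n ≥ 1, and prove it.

Claim: P_n = -4^n − 2·(-3)^n.

Base case: P_1 = 2, and -4^1 − 2·(-3)^1 = -4 + 6 = 2.
Assume P_k = -4^k − 2·(-3)^k for some k ≥ 1.
Then P_{k+1} = 4P_k + 14·(-3)^k = 4·(-4^k − 2·(-3)^k) + 14·(-3)^k = -4^{k+1} − 8·(-3)^k + 14·(-3)^k = -4^{k+1} + 6·(-3)^k = -4^{k+1} − 2·(-3)^{k+1}.
So the formula holds for k+1, and by induction P_n = -4^n − 2·(-3)^n for all n ≥ 1.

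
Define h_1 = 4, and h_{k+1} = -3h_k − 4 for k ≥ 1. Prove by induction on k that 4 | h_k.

Base case: h_1 = 4 = 4·1, so 4 | h_1.
Assume 4 | h_r, so h_r = 4t for some integer t.
Then h_{r+1} = -3h_r − 4 = -3·(4t) − 4 = 4(-3t − 1), so 4 | h_{r+1}.
This completes the inductive step, so 4 | h_k for all k ≥ 1.

4 | h_k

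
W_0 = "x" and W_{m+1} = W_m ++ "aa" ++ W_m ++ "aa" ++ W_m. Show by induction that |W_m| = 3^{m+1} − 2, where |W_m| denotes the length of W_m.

Base case: |W_0| = 1, and 3^{0+1} − 2 = 1.
Assume |W_r| = 3^{r+1} − 2.
Then |W_{r+1}| = 3|W_r| + 4 = 3(3^{r+1} − 2) + 4 = 3^{r+2} − 6 + 4 = 3^{r+2} − 2.
Hence |W_m| = 3^{m+1} − 2 for every m ≥ 0, by induction.

|W_m| = 3^{m+1} − 2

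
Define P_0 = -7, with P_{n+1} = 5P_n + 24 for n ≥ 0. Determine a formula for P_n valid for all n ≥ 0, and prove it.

Claim: P_n = -5^n − 6.

Base case: P_0 = -7, and -5^0 − 6 = -1 − 6 = -7.
Assume P_m = -5^m − 6 for some m ≥ 0.
Then P_{m+1} = 5P_m + 24 = 5·(-5^m − 6) + 24 = -5^{m+1} − 30 + 24 = -5^{m+1} − 6.
So the formula holds for m+1, and by induction P_n = -5^n − 6 for all n ≥ 0.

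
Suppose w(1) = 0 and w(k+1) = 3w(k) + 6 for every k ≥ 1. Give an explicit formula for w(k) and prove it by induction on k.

Claim: w(k) = 3^k − 3.

Base case: w(1) = 0, and 3^1 − 3 = 3 − 3 = 0.
Assume w(r) = 3^r − 3 for some r ≥ 1.
Then w(r+1) = 3w(r) + 6 = 3·(3^r − 3) + 6 = 3^{r+1} − 9 + 6 = 3^{r+1} − 3.
By induction, w(k) = 3^k − 3 for all k ≥ 1.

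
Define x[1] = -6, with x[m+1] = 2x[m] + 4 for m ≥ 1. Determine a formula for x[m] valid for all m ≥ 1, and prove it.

Claim: x[m] = -2^m − 4.

Base case: x[1] = -6, and -2^1 − 4 = -2 − 4 = -6.
Assume x[k] = -2^k − 4 for some k ≥ 1.
Then x[k+1] = 2x[k] + 4 = 2·(-2^k − 4) + 4 = -2^{k+1} − 8 + 4 = -2^{k+1} − 4.
This completes the inductive step, so x[m] = -2^m − 4 for all m ≥ 1.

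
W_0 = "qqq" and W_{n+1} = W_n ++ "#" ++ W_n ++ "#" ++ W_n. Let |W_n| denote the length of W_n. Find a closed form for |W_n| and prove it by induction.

Claim: |W_n| = 4·3^n − 1.

Base case: |W_0| = 3, and 4·3^0 − 1 = 3.
Assume |W_j| = 4·3^j − 1.
Then |W_{j+1}| = 3|W_j| + 2 = 3(4·3^j − 1) + 2 = 4·3^{j+1} − 3 + 2 = 4·3^{j+1} − 1.
Hence |W_n| = 4·3^n − 1 for every n ≥ 0, by induction.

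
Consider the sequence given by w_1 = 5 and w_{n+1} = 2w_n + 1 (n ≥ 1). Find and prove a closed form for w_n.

Claim: w_n = 3·2^n − 1.

Base case: w_1 = 5, and 3·2^1 − 1 = 6 − 1 = 5.
Assume w_m = 3·2^m − 1 for some m ≥ 1.
Then w_{m+1} = 2w_m + 1 = 2·(3·2^m − 1) + 1 = 6·2^m − 2 + 1 = 3·2^{m+1} − 1.
So the formula holds for m+1, and by induction w_n = 3·2^n − 1 for all n ≥ 1.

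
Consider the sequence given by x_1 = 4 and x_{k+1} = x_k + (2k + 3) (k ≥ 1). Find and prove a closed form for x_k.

Claim: x_k = k^2 + 2k + 1.

Base case: x_1 = 4, and 1^2 + 2·1 + 1 = 4.
Assume x_r = r^2 + 2r + 1.
Then x_{r+1} = x_r + (2r + 3) = (r^2 + 2r + 1) + (2r + 3) = r^2 + 4r + 4,
and (r+1)^2 + 2·(r+1) + 1 = r^2 + 4r + 4.
Hence x_k = k^2 + 2k + 1 for every k ≥ 1, by induction.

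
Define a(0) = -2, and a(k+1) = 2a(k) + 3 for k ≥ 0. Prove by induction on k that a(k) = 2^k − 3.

Base case: a(0) = -2, and 2^0 − 3 = 1 − 3 = -2.
Assume a(m) = 2^m − 3 for some m ≥ 0.
Then a(m+1) = 2a(m) + 3 = 2·(2^m − 3) + 3 = 2^{m+1} − 6 + 3 = 2^{m+1} − 3.
Hence a(k) = 2^k − 3 for every k ≥ 0, by induction.

a(k) = 2^k − 3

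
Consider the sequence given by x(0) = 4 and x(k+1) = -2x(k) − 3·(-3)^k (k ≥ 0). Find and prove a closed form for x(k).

Claim: x(k) = (-2)^k + 3·(-3)^k.

Base case: x(0) = 4, and (-2)^0 + 3·(-3)^0 = 1 + 3 = 4.
Assume x(j) = (-2)^j + 3·(-3)^j for some j ≥ 0.
Then x(j+1) = -2x(j) − 3·(-3)^j = -2·((-2)^j + 3·(-3)^j) − 3·(-3)^j = (-2)^{j+1} − 6·(-3)^j − 3·(-3)^j = (-2)^{j+1} − 9·(-3)^j = (-2)^{j+1} + 3·(-3)^{j+1}.
By induction, x(k) = (-2)^k + 3·(-3)^k for all k ≥ 0.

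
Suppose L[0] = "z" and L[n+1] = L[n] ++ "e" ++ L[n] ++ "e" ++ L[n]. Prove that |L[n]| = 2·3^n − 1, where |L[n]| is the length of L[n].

Base case: |L[0]| = 1, and 2·3^0 − 1 = 1.
Assume |L[j]| = 2·3^j − 1.
Then |L[j+1]| = 3|L[j]| + 2 = 3(2·3^j − 1) + 2 = 2·3^{j+1} − 3 + 2 = 2·3^{j+1} − 1.
This completes the inductive step, so |L[n]| = 2·3^n − 1 for all n ≥ 0.

|L[n]| = 2·3^n − 1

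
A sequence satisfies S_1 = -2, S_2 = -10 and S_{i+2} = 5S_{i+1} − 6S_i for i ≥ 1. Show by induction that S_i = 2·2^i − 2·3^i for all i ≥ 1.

Base cases: S_1 = -2 and 2·2^1 − 2·3^1 = -2; S_2 = -10 and 2·2^2 − 2·3^2 = -10.
Assume S_j = 2·2^j − 2·3^j for all 1 ≤ j ≤ k, where k ≥ 2.
Then S_{k+1} = 5S_k − 6S_{k−1} = 5·(2·2^k − 2·3^k) − 6·(2·2^{k−1} − 2·3^{k−1}) = 2·(5·2 − 6)2^{k−1} − 2·(5·3 − 6)3^{k−1} = 8·2^{k−1} − 18·3^{k−1} = 2·2^{k+1} − 2·3^{k+1}.
So the formula holds for k+1, and by strong induction S_i = 2·2^i − 2·3^i for all i ≥ 1.

S_i = 2·2^i − 2·3^i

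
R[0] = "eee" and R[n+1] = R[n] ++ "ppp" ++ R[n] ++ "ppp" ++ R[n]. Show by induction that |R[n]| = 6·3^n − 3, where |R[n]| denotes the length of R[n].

Base case: |R[0]| = 3, and 6·3^0 − 3 = 3.
Assume |R[r]| = 6·3^r − 3.
Then |R[r+1]| = 3|R[r]| + 6 = 3(6·3^r − 3) + 6 = 6·3^{r+1} − 9 + 6 = 6·3^{r+1} − 3.
So the formula holds for r+1, and by induction |R[n]| = 6·3^n − 3 for all n ≥ 0.

|R[n]| = 6·3^n − 3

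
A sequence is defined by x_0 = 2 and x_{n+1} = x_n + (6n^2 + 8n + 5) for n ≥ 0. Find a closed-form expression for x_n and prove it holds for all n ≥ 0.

Claim: x_n = 2n^3 + n^2 + 2n + 2.

Base case: x_0 = 2, and 2·0^3 + 0^2 + 2·0 + 2 = 2.
Assume x_m = 2m^3 + m^2 + 2m + 2.
Then x_{m+1} = x_m + (6m^2 + 8m + 5) = (2m^3 + m^2 + 2m + 2) + (6m^2 + 8m + 5) = 2m^3 + 7m^2 + 10m + 7,
and 2·(m+1)^3 + (m+1)^2 + 2·(m+1) + 2 = 2m^3 + 7m^2 + 10m + 7.
By induction, x_n = 2n^3 + n^2 + 2n + 2 for all n ≥ 0.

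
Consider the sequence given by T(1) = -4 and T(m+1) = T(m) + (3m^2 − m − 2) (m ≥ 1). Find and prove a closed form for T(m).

Claim: T(m) = m^3 − 2m^2 − m − 2.

Base case: T(1) = -4, and 1^3 − 2·1^2 − 1 − 2 = -4.
Assume T(r) = r^3 − 2r^2 − r − 2.
Then T(r+1) = T(r) + (3r^2 − r − 2) = (r^3 − 2r^2 − r − 2) + (3r^2 − r − 2) = r^3 + r^2 − 2r − 4,
and (r+1)^3 − 2·(r+1)^2 − (r+1) − 2 = r^3 + r^2 − 2r − 4.
This completes the inductive step, so T(m) = m^3 − 2m^2 − m − 2 for all m ≥ 1.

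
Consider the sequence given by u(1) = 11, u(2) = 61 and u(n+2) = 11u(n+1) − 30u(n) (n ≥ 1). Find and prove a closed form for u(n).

Claim: u(n) = 5^n + 6^n.

Base cases: u(1) = 11 and 5^1 + 6^1 = 11; u(2) = 61 and 5^2 + 6^2 = 61.
Assume u(j) = 5^j + 6^j for all 1 ≤ j ≤ m, where m ≥ 2.
Then u(m+1) = 11u(m) − 30u(m−1) = 11·(5^m + 6^m) − 30·(5^{m−1} + 6^{m−1}) = (11·5 − 30)5^{m−1} + (11·6 − 30)6^{m−1} = 25·5^{m−1} + 36·6^{m−1} = 5^{m+1} + 6^{m+1}.
Hence u(n) = 5^n + 6^n for every n ≥ 1, by strong induction.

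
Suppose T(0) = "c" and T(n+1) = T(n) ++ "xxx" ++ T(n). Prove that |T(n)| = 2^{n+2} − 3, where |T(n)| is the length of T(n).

Base case: |T(0)| = 1, and 2^{0+2} − 3 = 1.
Assume |T(j)| = 2^{j+2} − 3.
Then |T(j+1)| = |T(j)| + 3 + |T(j)| = 2|T(j)| + 3 = 2(2^{j+2} − 3) + 3 = 2^{j+3} − 6 + 3 = 2^{j+3} − 3.
By induction, |T(n)| = 2^{n+2} − 3 for all n ≥ 0.

|T(n)| = 2^{n+2} − 3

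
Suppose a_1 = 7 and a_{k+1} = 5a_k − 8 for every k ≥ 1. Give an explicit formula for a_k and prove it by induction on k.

Claim: a_k = 5^k + 2.

Base case: a_1 = 7, and 5^1 + 2 = 5 + 2 = 7.
Assume a_m = 5^m + 2 for some m ≥ 1.
Then a_{m+1} = 5a_m − 8 = 5·(5^m + 2) − 8 = 5^{m+1} + 10 − 8 = 5^{m+1} + 2.
Hence a_k = 5^k + 2 for every k ≥ 1, by induction.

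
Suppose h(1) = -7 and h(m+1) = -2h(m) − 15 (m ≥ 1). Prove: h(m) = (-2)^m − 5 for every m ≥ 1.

Base case: h(1) = -7, and (-2)^1 − 5 = -2 − 5 = -7.
Assume h(r) = (-2)^r − 5 for some r ≥ 1.
Then h(r+1) = -2h(r) − 15 = -2·((-2)^r − 5) − 15 = -2·(-2)^r + 10 − 15 = (-2)^{r+1} − 5.
By induction, h(m) = (-2)^m − 5 for all m ≥ 1.

h(m) = (-2)^m − 5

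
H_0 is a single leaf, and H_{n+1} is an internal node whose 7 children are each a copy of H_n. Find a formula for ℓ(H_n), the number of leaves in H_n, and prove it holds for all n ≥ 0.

Claim: ℓ(H_n) = 7^n.

Base case: ℓ(H_0) = 1, and 7^0 = 1.
Assume ℓ(H_j) = 7^j.
Then ℓ(H_{j+1}) = 7·ℓ(H_j) = 7·7^j = 7^{j+1}.
Hence ℓ(H_n) = 7^n for every n ≥ 0, by induction.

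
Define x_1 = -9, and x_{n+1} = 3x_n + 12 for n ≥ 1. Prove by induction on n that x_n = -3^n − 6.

Base case: x_1 = -9, and -3^1 − 6 = -3 − 6 = -9.
Assume x_k = -3^k − 6 for some k ≥ 1.
Then x_{k+1} = 3x_k + 12 = 3·(-3^k − 6) + 12 = -3^{k+1} − 18 + 12 = -3^{k+1} − 6.
So the formula holds for k+1, and by induction x_n = -3^n − 6 for all n ≥ 1.

x_n = -3^n − 6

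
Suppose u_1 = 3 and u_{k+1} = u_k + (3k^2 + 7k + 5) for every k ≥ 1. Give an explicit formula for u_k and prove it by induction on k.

Claim: u_k = k^3 + 2k^2 + 2k − 2.

Base case: u_1 = 3, and 1^3 + 2·1^2 + 2·1 − 2 = 3.
Assume u_j = j^3 + 2j^2 + 2j − 2.
Then u_{j+1} = u_j + (3j^2 + 7j + 5) = (j^3 + 2j^2 + 2j − 2) + (3j^2 + 7j + 5) = j^3 + 5j^2 + 9j + 3,
and (j+1)^3 + 2·(j+1)^2 + 2·(j+1) − 2 = j^3 + 5j^2 + 9j + 3.
Hence u_k = k^3 + 2k^2 + 2k − 2 for every k ≥ 1, by induction.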